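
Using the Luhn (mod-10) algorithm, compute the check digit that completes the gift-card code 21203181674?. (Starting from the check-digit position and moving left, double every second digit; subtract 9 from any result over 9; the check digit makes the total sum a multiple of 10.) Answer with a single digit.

8

Partial digits right→left: 4 7 6 1 8 1 3 0 2 1 2
Double every second digit counting from the check-digit position (so the 1st, 3rd, 5th, ... of the partial from the right).
  doubled (with −9 where >9): 8 3 7 6 4 4 → sum 32
  kept as-is: 7 1 1 0 1 → sum 10
Total = 32 + 10 = 42.
Check digit = (10 − (42 mod 10)) mod 10 = 8.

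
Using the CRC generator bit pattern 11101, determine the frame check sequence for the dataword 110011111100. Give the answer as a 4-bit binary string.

Append 4 zeros: 1100111111000000. Divide by 11101 (XOR where the leading bit is 1):
  pos 0: 11001 XOR 11101 = 00100
  pos 2: 10011 XOR 11101 = 01110
  pos 3: 11101 XOR 11101 = 00000
  pos 8: 11000 XOR 11101 = 00101
  pos 10: 10100 XOR 11101 = 01001
  pos 11: 10010 XOR 11101 = 01111
Remainder (last 4 bits) = 1111. This is the CRC / FCS.

1111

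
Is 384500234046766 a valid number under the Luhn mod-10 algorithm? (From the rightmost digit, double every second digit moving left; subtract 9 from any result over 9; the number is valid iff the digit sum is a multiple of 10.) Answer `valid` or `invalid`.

valid

From the right, keep odd positions and double even positions (subtract 9 from any doubled value over 9):
  doubled (positions 2,4,...): 3 3 0 6 0 1 7 → sum 20
  kept (positions 1,3,...): 6 7 4 4 2 0 4 3 → sum 30
Total = 50.
50 mod 10 = 0, so the number is valid.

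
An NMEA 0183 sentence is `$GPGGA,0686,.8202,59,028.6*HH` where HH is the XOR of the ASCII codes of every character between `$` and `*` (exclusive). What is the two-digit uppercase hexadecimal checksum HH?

XOR the ASCII codes of the payload characters:
  'G' = 0x47 → acc = 0x47
  'P' = 0x50 → acc = 0x17
  'G' = 0x47 → acc = 0x50
  'G' = 0x47 → acc = 0x17
  'A' = 0x41 → acc = 0x56
  ',' = 0x2C → acc = 0x7A
  '0' = 0x30 → acc = 0x4A
  '6' = 0x36 → acc = 0x7C
  '8' = 0x38 → acc = 0x44
  '6' = 0x36 → acc = 0x72
  ',' = 0x2C → acc = 0x5E
  '.' = 0x2E → acc = 0x70
  '8' = 0x38 → acc = 0x48
  '2' = 0x32 → acc = 0x7A
  '0' = 0x30 → acc = 0x4A
  '2' = 0x32 → acc = 0x78
  ',' = 0x2C → acc = 0x54
  '5' = 0x35 → acc = 0x61
  '9' = 0x39 → acc = 0x58
  ',' = 0x2C → acc = 0x74
  '0' = 0x30 → acc = 0x44
  '2' = 0x32 → acc = 0x76
  '8' = 0x38 → acc = 0x4E
  '.' = 0x2E → acc = 0x60
  '6' = 0x36 → acc = 0x56
Checksum = 0x56.

56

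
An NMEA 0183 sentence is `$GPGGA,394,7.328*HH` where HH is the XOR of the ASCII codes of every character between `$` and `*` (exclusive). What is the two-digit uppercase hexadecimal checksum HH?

48

XOR the ASCII codes of the payload characters:
  'G' = 0x47 → acc = 0x47
  'P' = 0x50 → acc = 0x17
  'G' = 0x47 → acc = 0x50
  'G' = 0x47 → acc = 0x17
  'A' = 0x41 → acc = 0x56
  ',' = 0x2C → acc = 0x7A
  '3' = 0x33 → acc = 0x49
  '9' = 0x39 → acc = 0x70
  '4' = 0x34 → acc = 0x44
  ',' = 0x2C → acc = 0x68
  '7' = 0x37 → acc = 0x5F
  '.' = 0x2E → acc = 0x71
  '3' = 0x33 → acc = 0x42
  '2' = 0x32 → acc = 0x70
  '8' = 0x38 → acc = 0x48
Checksum = 0x48.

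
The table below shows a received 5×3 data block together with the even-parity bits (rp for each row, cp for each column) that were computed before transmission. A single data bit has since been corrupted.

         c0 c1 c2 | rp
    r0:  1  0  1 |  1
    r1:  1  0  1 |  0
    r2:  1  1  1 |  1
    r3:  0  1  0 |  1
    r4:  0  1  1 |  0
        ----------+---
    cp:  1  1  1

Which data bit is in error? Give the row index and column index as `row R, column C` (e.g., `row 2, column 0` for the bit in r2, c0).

Recompute each row's even parity and compare to rp:
  r0: data parity 0, sent rp 1 → mismatch
  r1: data parity 0, sent rp 0 → ok
  r2: data parity 1, sent rp 1 → ok
  r3: data parity 1, sent rp 1 → ok
  r4: data parity 0, sent rp 0 → ok
Recompute each column's even parity and compare to cp:
  c0: data parity 1, sent cp 1 → ok
  c1: data parity 1, sent cp 1 → ok
  c2: data parity 0, sent cp 1 → mismatch
Exactly one row (r0) and one column (c2) fail → the flipped bit is at their intersection.

row 0, column 2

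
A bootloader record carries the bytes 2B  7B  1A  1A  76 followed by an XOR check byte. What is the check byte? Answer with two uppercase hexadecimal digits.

26

XOR the bytes together:
  start with 0x2B
  0x2B ⊕ 0x7B = 0x50
  0x50 ⊕ 0x1A = 0x4A
  0x4A ⊕ 0x1A = 0x50
  0x50 ⊕ 0x76 = 0x26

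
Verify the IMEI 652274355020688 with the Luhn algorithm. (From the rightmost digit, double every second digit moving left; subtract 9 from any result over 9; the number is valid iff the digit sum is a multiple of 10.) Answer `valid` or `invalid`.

valid

From the right, keep odd positions and double even positions (subtract 9 from any doubled value over 9):
  doubled (positions 2,4,...): 7 0 0 1 8 4 1 → sum 21
  kept (positions 1,3,...): 8 6 2 5 3 7 2 6 → sum 39
Total = 60.
60 mod 10 = 0, so the number is valid.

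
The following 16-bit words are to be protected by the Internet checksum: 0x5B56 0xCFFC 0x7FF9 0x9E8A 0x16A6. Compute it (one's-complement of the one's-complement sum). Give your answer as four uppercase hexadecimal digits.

9F82

One's-complement addition (fold any carry out of bit 15 back into bit 0):
  0x5B56 + 0xCFFC = 0x12B52 → wrap carry → 0x2B53
  0x2B53 + 0x7FF9 = 0x0AB4C
  0xAB4C + 0x9E8A = 0x149D6 → wrap carry → 0x49D7
  0x49D7 + 0x16A6 = 0x0607D
One's-complement sum = 0x607D.
Checksum = ~0x607D & 0xFFFF = 0x9F82.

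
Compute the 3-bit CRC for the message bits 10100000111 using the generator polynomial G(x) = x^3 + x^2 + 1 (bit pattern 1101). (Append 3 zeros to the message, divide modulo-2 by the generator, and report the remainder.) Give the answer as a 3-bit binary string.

000

Append 3 zeros: 10100000111000. Divide by 1101 (XOR where the leading bit is 1):
  pos 0: 1010 XOR 1101 = 0111
  pos 1: 1110 XOR 1101 = 0011
  pos 3: 1100 XOR 1101 = 0001
  pos 6: 1011 XOR 1101 = 0110
  pos 7: 1101 XOR 1101 = 0000
Remainder (last 3 bits) = 000. This is the CRC / FCS.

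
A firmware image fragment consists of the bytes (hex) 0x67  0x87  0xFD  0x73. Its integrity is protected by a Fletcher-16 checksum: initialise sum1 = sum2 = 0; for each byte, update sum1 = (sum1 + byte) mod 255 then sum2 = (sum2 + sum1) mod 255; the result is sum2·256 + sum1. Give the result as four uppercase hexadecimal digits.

A360

Running sums (mod 255):
  after byte 0 (0x67): sum1=103, sum2=103
  after byte 1 (0x87): sum1=238, sum2=86
  after byte 2 (0xFD): sum1=236, sum2=67
  after byte 3 (0x73): sum1=96, sum2=163
Checksum = sum2·256 + sum1 = 163·256 + 96 = 41824 = 0xA360.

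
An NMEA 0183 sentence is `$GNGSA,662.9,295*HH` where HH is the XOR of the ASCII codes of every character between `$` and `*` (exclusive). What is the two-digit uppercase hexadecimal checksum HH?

XOR the ASCII codes of the payload characters:
  'G' = 0x47 → acc = 0x47
  'N' = 0x4E → acc = 0x09
  'G' = 0x47 → acc = 0x4E
  'S' = 0x53 → acc = 0x1D
  'A' = 0x41 → acc = 0x5C
  ',' = 0x2C → acc = 0x70
  '6' = 0x36 → acc = 0x46
  '6' = 0x36 → acc = 0x70
  '2' = 0x32 → acc = 0x42
  '.' = 0x2E → acc = 0x6C
  '9' = 0x39 → acc = 0x55
  ',' = 0x2C → acc = 0x79
  '2' = 0x32 → acc = 0x4B
  '9' = 0x39 → acc = 0x72
  '5' = 0x35 → acc = 0x47
Checksum = 0x47.

47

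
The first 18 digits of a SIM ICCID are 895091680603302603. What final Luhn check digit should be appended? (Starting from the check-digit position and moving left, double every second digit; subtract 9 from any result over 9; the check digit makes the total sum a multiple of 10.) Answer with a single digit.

1

Partial digits right→left: 3 0 6 2 0 3 3 0 6 0 8 6 1 9 0 5 9 8
Double every second digit counting from the check-digit position (so the 1st, 3rd, 5th, ... of the partial from the right).
  doubled (with −9 where >9): 6 3 0 6 3 7 2 0 9 → sum 36
  kept as-is: 0 2 3 0 0 6 9 5 8 → sum 33
Total = 36 + 33 = 69.
Check digit = (10 − (69 mod 10)) mod 10 = 1.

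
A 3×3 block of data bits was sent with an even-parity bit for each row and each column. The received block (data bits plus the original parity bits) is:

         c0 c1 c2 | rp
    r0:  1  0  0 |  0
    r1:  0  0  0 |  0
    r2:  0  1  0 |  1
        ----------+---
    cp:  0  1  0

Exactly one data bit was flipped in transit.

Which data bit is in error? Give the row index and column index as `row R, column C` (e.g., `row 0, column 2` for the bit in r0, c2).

row 0, column 0

Recompute each row's even parity and compare to rp:
  r0: data parity 1, sent rp 0 → mismatch
  r1: data parity 0, sent rp 0 → ok
  r2: data parity 1, sent rp 1 → ok
Recompute each column's even parity and compare to cp:
  c0: data parity 1, sent cp 0 → mismatch
  c1: data parity 1, sent cp 1 → ok
  c2: data parity 0, sent cp 0 → ok
Exactly one row (r0) and one column (c0) fail → the flipped bit is at their intersection.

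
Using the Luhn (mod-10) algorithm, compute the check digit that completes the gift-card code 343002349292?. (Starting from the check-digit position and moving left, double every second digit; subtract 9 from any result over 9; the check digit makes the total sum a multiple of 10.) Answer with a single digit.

Partial digits right→left: 2 9 2 9 4 3 2 0 0 3 4 3
Double every second digit counting from the check-digit position (so the 1st, 3rd, 5th, ... of the partial from the right).
  doubled (with −9 where >9): 4 4 8 4 0 8 → sum 28
  kept as-is: 9 9 3 0 3 3 → sum 27
Total = 28 + 27 = 55.
Check digit = (10 − (55 mod 10)) mod 10 = 5.

5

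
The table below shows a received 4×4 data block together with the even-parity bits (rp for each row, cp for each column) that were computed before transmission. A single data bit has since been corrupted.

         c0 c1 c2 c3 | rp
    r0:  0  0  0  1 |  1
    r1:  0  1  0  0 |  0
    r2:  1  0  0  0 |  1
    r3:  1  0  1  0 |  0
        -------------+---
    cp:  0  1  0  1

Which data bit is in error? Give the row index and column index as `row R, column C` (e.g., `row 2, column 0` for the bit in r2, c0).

Recompute each row's even parity and compare to rp:
  r0: data parity 1, sent rp 1 → ok
  r1: data parity 1, sent rp 0 → mismatch
  r2: data parity 1, sent rp 1 → ok
  r3: data parity 0, sent rp 0 → ok
Recompute each column's even parity and compare to cp:
  c0: data parity 0, sent cp 0 → ok
  c1: data parity 1, sent cp 1 → ok
  c2: data parity 1, sent cp 0 → mismatch
  c3: data parity 1, sent cp 1 → ok
Exactly one row (r1) and one column (c2) fail → the flipped bit is at their intersection.

row 1, column 2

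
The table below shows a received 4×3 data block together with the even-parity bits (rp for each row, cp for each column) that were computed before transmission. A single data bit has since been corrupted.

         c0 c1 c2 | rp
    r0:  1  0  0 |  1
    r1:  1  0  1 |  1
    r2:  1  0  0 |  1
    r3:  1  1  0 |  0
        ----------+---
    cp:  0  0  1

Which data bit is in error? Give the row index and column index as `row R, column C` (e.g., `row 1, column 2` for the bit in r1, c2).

Recompute each row's even parity and compare to rp:
  r0: data parity 1, sent rp 1 → ok
  r1: data parity 0, sent rp 1 → mismatch
  r2: data parity 1, sent rp 1 → ok
  r3: data parity 0, sent rp 0 → ok
Recompute each column's even parity and compare to cp:
  c0: data parity 0, sent cp 0 → ok
  c1: data parity 1, sent cp 0 → mismatch
  c2: data parity 1, sent cp 1 → ok
Exactly one row (r1) and one column (c1) fail → the flipped bit is at their intersection.

row 1, column 1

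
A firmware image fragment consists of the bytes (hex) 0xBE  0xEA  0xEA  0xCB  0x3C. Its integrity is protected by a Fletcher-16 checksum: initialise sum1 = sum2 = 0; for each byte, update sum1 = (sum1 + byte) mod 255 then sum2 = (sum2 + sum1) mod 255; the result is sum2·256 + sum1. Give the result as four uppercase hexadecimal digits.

Running sums (mod 255):
  after byte 0 (0xBE): sum1=190, sum2=190
  after byte 1 (0xEA): sum1=169, sum2=104
  after byte 2 (0xEA): sum1=148, sum2=252
  after byte 3 (0xCB): sum1=96, sum2=93
  after byte 4 (0x3C): sum1=156, sum2=249
Checksum = sum2·256 + sum1 = 249·256 + 156 = 63900 = 0xF99C.

F99C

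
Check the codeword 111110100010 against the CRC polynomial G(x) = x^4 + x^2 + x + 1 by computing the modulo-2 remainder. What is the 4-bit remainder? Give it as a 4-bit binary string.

Modulo-2 division of 111110100010 by 10111:
  pos 0: 11111 XOR 10111 = 01000
  pos 1: 10000 XOR 10111 = 00111
  pos 3: 11110 XOR 10111 = 01001
  pos 4: 10010 XOR 10111 = 00101
  pos 6: 10101 XOR 10111 = 00010
Remainder = 0100 (nonzero — an error is detected).

0100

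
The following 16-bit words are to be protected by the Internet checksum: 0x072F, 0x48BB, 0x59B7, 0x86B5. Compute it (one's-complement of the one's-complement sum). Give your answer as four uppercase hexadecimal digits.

CFA8

One's-complement addition (fold any carry out of bit 15 back into bit 0):
  0x072F + 0x48BB = 0x04FEA
  0x4FEA + 0x59B7 = 0x0A9A1
  0xA9A1 + 0x86B5 = 0x13056 → wrap carry → 0x3057
One's-complement sum = 0x3057.
Checksum = ~0x3057 & 0xFFFF = 0xCFA8.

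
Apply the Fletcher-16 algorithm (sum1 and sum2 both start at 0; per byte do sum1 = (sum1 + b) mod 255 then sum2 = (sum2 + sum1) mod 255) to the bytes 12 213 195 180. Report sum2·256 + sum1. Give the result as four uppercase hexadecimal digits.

ED5A

Running sums (mod 255):
  after byte 0 (12): sum1=12, sum2=12
  after byte 1 (213): sum1=225, sum2=237
  after byte 2 (195): sum1=165, sum2=147
  after byte 3 (180): sum1=90, sum2=237
Checksum = sum2·256 + sum1 = 237·256 + 90 = 60762 = 0xED5A.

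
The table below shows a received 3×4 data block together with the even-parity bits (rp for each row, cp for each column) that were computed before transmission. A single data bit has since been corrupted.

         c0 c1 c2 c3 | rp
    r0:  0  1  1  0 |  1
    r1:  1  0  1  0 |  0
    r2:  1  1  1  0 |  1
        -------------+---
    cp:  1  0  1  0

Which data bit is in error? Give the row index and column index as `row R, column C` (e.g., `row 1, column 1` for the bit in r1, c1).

Recompute each row's even parity and compare to rp:
  r0: data parity 0, sent rp 1 → mismatch
  r1: data parity 0, sent rp 0 → ok
  r2: data parity 1, sent rp 1 → ok
Recompute each column's even parity and compare to cp:
  c0: data parity 0, sent cp 1 → mismatch
  c1: data parity 0, sent cp 0 → ok
  c2: data parity 1, sent cp 1 → ok
  c3: data parity 0, sent cp 0 → ok
Exactly one row (r0) and one column (c0) fail → the flipped bit is at their intersection.

row 0, column 0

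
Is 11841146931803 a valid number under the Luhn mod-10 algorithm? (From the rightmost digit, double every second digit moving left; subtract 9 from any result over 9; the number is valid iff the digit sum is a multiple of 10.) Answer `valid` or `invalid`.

From the right, keep odd positions and double even positions (subtract 9 from any doubled value over 9):
  doubled (positions 2,4,...): 0 2 9 8 2 7 2 → sum 30
  kept (positions 1,3,...): 3 8 3 6 1 4 1 → sum 26
Total = 56.
56 mod 10 = 6, so the number is invalid.

invalid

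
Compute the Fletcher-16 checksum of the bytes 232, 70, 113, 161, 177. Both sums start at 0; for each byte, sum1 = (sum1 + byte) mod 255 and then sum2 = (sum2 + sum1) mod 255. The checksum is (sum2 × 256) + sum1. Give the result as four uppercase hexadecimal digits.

EEF3

Running sums (mod 255):
  after byte 0 (232): sum1=232, sum2=232
  after byte 1 (70): sum1=47, sum2=24
  after byte 2 (113): sum1=160, sum2=184
  after byte 3 (161): sum1=66, sum2=250
  after byte 4 (177): sum1=243, sum2=238
Checksum = sum2·256 + sum1 = 238·256 + 243 = 61171 = 0xEEF3.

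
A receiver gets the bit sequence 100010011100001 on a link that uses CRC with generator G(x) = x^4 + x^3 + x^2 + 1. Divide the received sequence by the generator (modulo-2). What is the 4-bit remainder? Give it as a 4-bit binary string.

0000

Modulo-2 division of 100010011100001 by 11101:
  pos 0: 10001 XOR 11101 = 01100
  pos 1: 11000 XOR 11101 = 00101
  pos 3: 10101 XOR 11101 = 01000
  pos 4: 10001 XOR 11101 = 01100
  pos 5: 11001 XOR 11101 = 00100
  pos 7: 10000 XOR 11101 = 01101
  pos 8: 11010 XOR 11101 = 00111
  pos 10: 11101 XOR 11101 = 00000
Remainder = 0000 (zero — the frame passes the CRC check).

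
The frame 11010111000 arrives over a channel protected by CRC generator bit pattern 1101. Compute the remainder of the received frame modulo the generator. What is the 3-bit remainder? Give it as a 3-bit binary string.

Modulo-2 division of 11010111000 by 1101:
  pos 0: 1101 XOR 1101 = 0000
  pos 5: 1110 XOR 1101 = 0011
  pos 7: 1100 XOR 1101 = 0001
Remainder = 001 (nonzero — an error is detected).

001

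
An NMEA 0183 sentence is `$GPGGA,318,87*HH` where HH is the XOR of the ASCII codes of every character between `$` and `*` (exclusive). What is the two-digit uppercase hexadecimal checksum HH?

XOR the ASCII codes of the payload characters:
  'G' = 0x47 → acc = 0x47
  'P' = 0x50 → acc = 0x17
  'G' = 0x47 → acc = 0x50
  'G' = 0x47 → acc = 0x17
  'A' = 0x41 → acc = 0x56
  ',' = 0x2C → acc = 0x7A
  '3' = 0x33 → acc = 0x49
  '1' = 0x31 → acc = 0x78
  '8' = 0x38 → acc = 0x40
  ',' = 0x2C → acc = 0x6C
  '8' = 0x38 → acc = 0x54
  '7' = 0x37 → acc = 0x63
Checksum = 0x63.

63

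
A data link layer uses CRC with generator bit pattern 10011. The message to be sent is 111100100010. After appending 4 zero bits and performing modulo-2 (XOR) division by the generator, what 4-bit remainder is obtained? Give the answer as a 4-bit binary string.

0110

Append 4 zeros: 1111001000100000. Divide by 10011 (XOR where the leading bit is 1):
  pos 0: 11110 XOR 10011 = 01101
  pos 1: 11010 XOR 10011 = 01001
  pos 2: 10011 XOR 10011 = 00000
  pos 10: 10000 XOR 10011 = 00011
Remainder (last 4 bits) = 0110. This is the CRC / FCS.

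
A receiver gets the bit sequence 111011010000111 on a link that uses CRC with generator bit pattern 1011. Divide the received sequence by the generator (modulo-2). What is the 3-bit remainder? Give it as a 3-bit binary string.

010

Modulo-2 division of 111011010000111 by 1011:
  pos 0: 1110 XOR 1011 = 0101
  pos 1: 1011 XOR 1011 = 0000
  pos 5: 1010 XOR 1011 = 0001
  pos 8: 1000 XOR 1011 = 0011
  pos 10: 1111 XOR 1011 = 0100
  pos 11: 1001 XOR 1011 = 0010
Remainder = 010 (nonzero — an error is detected).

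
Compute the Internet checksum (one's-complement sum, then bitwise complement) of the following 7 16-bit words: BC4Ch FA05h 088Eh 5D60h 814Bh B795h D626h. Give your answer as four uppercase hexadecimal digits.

D4B6

One's-complement addition (fold any carry out of bit 15 back into bit 0):
  0xBC4C + 0xFA05 = 0x1B651 → wrap carry → 0xB652
  0xB652 + 0x088E = 0x0BEE0
  0xBEE0 + 0x5D60 = 0x11C40 → wrap carry → 0x1C41
  0x1C41 + 0x814B = 0x09D8C
  0x9D8C + 0xB795 = 0x15521 → wrap carry → 0x5522
  0x5522 + 0xD626 = 0x12B48 → wrap carry → 0x2B49
One's-complement sum = 0x2B49.
Checksum = ~0x2B49 & 0xFFFF = 0xD4B6.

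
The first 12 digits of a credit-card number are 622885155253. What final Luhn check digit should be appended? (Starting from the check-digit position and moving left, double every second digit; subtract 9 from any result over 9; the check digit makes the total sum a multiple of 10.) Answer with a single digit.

Partial digits right→left: 3 5 2 5 5 1 5 8 8 2 2 6
Double every second digit counting from the check-digit position (so the 1st, 3rd, 5th, ... of the partial from the right).
  doubled (with −9 where >9): 6 4 1 1 7 4 → sum 23
  kept as-is: 5 5 1 8 2 6 → sum 27
Total = 23 + 27 = 50.
Check digit = (10 − (50 mod 10)) mod 10 = 0.

0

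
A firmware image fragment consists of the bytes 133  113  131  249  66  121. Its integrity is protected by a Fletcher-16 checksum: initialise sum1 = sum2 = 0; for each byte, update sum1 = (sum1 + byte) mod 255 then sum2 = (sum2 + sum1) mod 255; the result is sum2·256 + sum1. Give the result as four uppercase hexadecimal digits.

Running sums (mod 255):
  after byte 0 (133): sum1=133, sum2=133
  after byte 1 (113): sum1=246, sum2=124
  after byte 2 (131): sum1=122, sum2=246
  after byte 3 (249): sum1=116, sum2=107
  after byte 4 (66): sum1=182, sum2=34
  after byte 5 (121): sum1=48, sum2=82
Checksum = sum2·256 + sum1 = 82·256 + 48 = 21040 = 0x5230.

5230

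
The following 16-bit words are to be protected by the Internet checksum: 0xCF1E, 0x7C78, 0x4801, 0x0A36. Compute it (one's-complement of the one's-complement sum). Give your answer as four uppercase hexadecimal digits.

6231

One's-complement addition (fold any carry out of bit 15 back into bit 0):
  0xCF1E + 0x7C78 = 0x14B96 → wrap carry → 0x4B97
  0x4B97 + 0x4801 = 0x09398
  0x9398 + 0x0A36 = 0x09DCE
One's-complement sum = 0x9DCE.
Checksum = ~0x9DCE & 0xFFFF = 0x6231.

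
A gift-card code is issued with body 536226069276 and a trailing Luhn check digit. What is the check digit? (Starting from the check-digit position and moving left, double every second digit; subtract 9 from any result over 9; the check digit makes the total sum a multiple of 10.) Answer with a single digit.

Partial digits right→left: 6 7 2 9 6 0 6 2 2 6 3 5
Double every second digit counting from the check-digit position (so the 1st, 3rd, 5th, ... of the partial from the right).
  doubled (with −9 where >9): 3 4 3 3 4 6 → sum 23
  kept as-is: 7 9 0 2 6 5 → sum 29
Total = 23 + 29 = 52.
Check digit = (10 − (52 mod 10)) mod 10 = 8.

8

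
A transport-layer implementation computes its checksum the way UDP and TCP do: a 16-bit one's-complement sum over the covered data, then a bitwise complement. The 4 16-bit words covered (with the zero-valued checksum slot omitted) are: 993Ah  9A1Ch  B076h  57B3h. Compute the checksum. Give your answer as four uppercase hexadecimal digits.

One's-complement addition (fold any carry out of bit 15 back into bit 0):
  0x993A + 0x9A1C = 0x13356 → wrap carry → 0x3357
  0x3357 + 0xB076 = 0x0E3CD
  0xE3CD + 0x57B3 = 0x13B80 → wrap carry → 0x3B81
One's-complement sum = 0x3B81.
Checksum = ~0x3B81 & 0xFFFF = 0xC47E.

C47E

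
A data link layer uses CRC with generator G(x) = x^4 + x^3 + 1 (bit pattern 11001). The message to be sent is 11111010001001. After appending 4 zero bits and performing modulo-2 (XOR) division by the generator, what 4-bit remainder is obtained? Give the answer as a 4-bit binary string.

1110

Append 4 zeros: 111110100010010000. Divide by 11001 (XOR where the leading bit is 1):
  pos 0: 11111 XOR 11001 = 00110
  pos 2: 11001 XOR 11001 = 00000
  pos 10: 10010 XOR 11001 = 01011
  pos 11: 10110 XOR 11001 = 01111
  pos 12: 11110 XOR 11001 = 00111
Remainder (last 4 bits) = 1110. This is the CRC / FCS.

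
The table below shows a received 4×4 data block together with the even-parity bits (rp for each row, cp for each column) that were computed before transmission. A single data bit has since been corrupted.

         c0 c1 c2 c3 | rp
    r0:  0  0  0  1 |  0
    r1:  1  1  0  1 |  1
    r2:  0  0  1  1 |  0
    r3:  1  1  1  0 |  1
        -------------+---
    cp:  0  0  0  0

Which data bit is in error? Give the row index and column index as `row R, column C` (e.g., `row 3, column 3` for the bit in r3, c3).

Recompute each row's even parity and compare to rp:
  r0: data parity 1, sent rp 0 → mismatch
  r1: data parity 1, sent rp 1 → ok
  r2: data parity 0, sent rp 0 → ok
  r3: data parity 1, sent rp 1 → ok
Recompute each column's even parity and compare to cp:
  c0: data parity 0, sent cp 0 → ok
  c1: data parity 0, sent cp 0 → ok
  c2: data parity 0, sent cp 0 → ok
  c3: data parity 1, sent cp 0 → mismatch
Exactly one row (r0) and one column (c3) fail → the flipped bit is at their intersection.

row 0, column 3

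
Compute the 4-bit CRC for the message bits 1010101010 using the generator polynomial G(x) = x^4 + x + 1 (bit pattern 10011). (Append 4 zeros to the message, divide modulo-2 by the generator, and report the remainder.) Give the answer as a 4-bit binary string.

Append 4 zeros: 10101010100000. Divide by 10011 (XOR where the leading bit is 1):
  pos 0: 10101 XOR 10011 = 00110
  pos 2: 11001 XOR 10011 = 01010
  pos 3: 10100 XOR 10011 = 00111
  pos 5: 11110 XOR 10011 = 01101
  pos 6: 11010 XOR 10011 = 01001
  pos 7: 10010 XOR 10011 = 00001
Remainder (last 4 bits) = 0100. This is the CRC / FCS.

0100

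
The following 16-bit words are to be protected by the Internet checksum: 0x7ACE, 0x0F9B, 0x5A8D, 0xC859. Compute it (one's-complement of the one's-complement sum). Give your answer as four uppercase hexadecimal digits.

52AF

One's-complement addition (fold any carry out of bit 15 back into bit 0):
  0x7ACE + 0x0F9B = 0x08A69
  0x8A69 + 0x5A8D = 0x0E4F6
  0xE4F6 + 0xC859 = 0x1AD4F → wrap carry → 0xAD50
One's-complement sum = 0xAD50.
Checksum = ~0xAD50 & 0xFFFF = 0x52AF.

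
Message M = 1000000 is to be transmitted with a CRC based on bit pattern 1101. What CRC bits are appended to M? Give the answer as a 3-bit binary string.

Append 3 zeros: 1000000000. Divide by 1101 (XOR where the leading bit is 1):
  pos 0: 1000 XOR 1101 = 0101
  pos 1: 1010 XOR 1101 = 0111
  pos 2: 1110 XOR 1101 = 0011
  pos 4: 1100 XOR 1101 = 0001
Remainder (last 3 bits) = 100. This is the CRC / FCS.

100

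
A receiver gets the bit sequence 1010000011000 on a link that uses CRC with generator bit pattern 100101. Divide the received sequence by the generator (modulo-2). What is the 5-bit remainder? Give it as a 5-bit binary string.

Modulo-2 division of 1010000011000 by 100101:
  pos 0: 101000 XOR 100101 = 001101
  pos 2: 110100 XOR 100101 = 010001
  pos 3: 100011 XOR 100101 = 000110
  pos 6: 110100 XOR 100101 = 010001
  pos 7: 100010 XOR 100101 = 000111
Remainder = 00111 (nonzero — an error is detected).

00111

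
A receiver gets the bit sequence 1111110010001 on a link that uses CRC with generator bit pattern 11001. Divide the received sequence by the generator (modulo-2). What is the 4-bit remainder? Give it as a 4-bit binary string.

Modulo-2 division of 1111110010001 by 11001:
  pos 0: 11111 XOR 11001 = 00110
  pos 2: 11010 XOR 11001 = 00011
  pos 5: 11010 XOR 11001 = 00011
  pos 8: 11001 XOR 11001 = 00000
Remainder = 0000 (zero — the frame passes the CRC check).

0000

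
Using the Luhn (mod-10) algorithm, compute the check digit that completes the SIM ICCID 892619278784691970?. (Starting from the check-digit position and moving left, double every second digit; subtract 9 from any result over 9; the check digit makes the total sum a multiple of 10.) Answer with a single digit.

0

Partial digits right→left: 0 7 9 1 9 6 4 8 7 8 7 2 9 1 6 2 9 8
Double every second digit counting from the check-digit position (so the 1st, 3rd, 5th, ... of the partial from the right).
  doubled (with −9 where >9): 0 9 9 8 5 5 9 3 9 → sum 57
  kept as-is: 7 1 6 8 8 2 1 2 8 → sum 43
Total = 57 + 43 = 100.
Check digit = (10 − (100 mod 10)) mod 10 = 0.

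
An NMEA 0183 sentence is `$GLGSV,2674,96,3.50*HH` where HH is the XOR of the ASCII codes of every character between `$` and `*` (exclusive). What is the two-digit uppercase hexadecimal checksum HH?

XOR the ASCII codes of the payload characters:
  'G' = 0x47 → acc = 0x47
  'L' = 0x4C → acc = 0x0B
  'G' = 0x47 → acc = 0x4C
  'S' = 0x53 → acc = 0x1F
  'V' = 0x56 → acc = 0x49
  ',' = 0x2C → acc = 0x65
  '2' = 0x32 → acc = 0x57
  '6' = 0x36 → acc = 0x61
  '7' = 0x37 → acc = 0x56
  '4' = 0x34 → acc = 0x62
  ',' = 0x2C → acc = 0x4E
  '9' = 0x39 → acc = 0x77
  '6' = 0x36 → acc = 0x41
  ',' = 0x2C → acc = 0x6D
  '3' = 0x33 → acc = 0x5E
  '.' = 0x2E → acc = 0x70
  '5' = 0x35 → acc = 0x45
  '0' = 0x30 → acc = 0x75
Checksum = 0x75.

75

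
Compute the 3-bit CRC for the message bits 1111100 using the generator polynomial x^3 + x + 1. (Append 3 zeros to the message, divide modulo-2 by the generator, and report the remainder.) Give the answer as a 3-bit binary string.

Append 3 zeros: 1111100000. Divide by 1011 (XOR where the leading bit is 1):
  pos 0: 1111 XOR 1011 = 0100
  pos 1: 1001 XOR 1011 = 0010
  pos 3: 1000 XOR 1011 = 0011
  pos 5: 1100 XOR 1011 = 0111
  pos 6: 1110 XOR 1011 = 0101
Remainder (last 3 bits) = 101. This is the CRC / FCS.

101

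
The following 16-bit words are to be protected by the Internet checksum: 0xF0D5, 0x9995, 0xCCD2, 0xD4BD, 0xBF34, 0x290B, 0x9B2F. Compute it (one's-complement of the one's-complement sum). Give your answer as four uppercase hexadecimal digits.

One's-complement addition (fold any carry out of bit 15 back into bit 0):
  0xF0D5 + 0x9995 = 0x18A6A → wrap carry → 0x8A6B
  0x8A6B + 0xCCD2 = 0x1573D → wrap carry → 0x573E
  0x573E + 0xD4BD = 0x12BFB → wrap carry → 0x2BFC
  0x2BFC + 0xBF34 = 0x0EB30
  0xEB30 + 0x290B = 0x1143B → wrap carry → 0x143C
  0x143C + 0x9B2F = 0x0AF6B
One's-complement sum = 0xAF6B.
Checksum = ~0xAF6B & 0xFFFF = 0x5094.

5094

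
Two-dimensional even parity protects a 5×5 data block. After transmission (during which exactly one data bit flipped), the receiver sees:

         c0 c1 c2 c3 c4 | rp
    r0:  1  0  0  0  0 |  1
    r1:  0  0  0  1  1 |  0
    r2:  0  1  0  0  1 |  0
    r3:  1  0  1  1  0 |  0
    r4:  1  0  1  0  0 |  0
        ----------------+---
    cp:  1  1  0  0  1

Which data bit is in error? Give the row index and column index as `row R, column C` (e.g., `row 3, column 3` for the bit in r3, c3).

row 3, column 4

Recompute each row's even parity and compare to rp:
  r0: data parity 1, sent rp 1 → ok
  r1: data parity 0, sent rp 0 → ok
  r2: data parity 0, sent rp 0 → ok
  r3: data parity 1, sent rp 0 → mismatch
  r4: data parity 0, sent rp 0 → ok
Recompute each column's even parity and compare to cp:
  c0: data parity 1, sent cp 1 → ok
  c1: data parity 1, sent cp 1 → ok
  c2: data parity 0, sent cp 0 → ok
  c3: data parity 0, sent cp 0 → ok
  c4: data parity 0, sent cp 1 → mismatch
Exactly one row (r3) and one column (c4) fail → the flipped bit is at their intersection.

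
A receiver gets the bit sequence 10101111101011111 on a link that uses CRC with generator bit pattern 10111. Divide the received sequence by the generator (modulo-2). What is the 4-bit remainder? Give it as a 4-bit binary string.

0001

Modulo-2 division of 10101111101011111 by 10111:
  pos 0: 10101 XOR 10111 = 00010
  pos 3: 10111 XOR 10111 = 00000
  pos 8: 10101 XOR 10111 = 00010
  pos 11: 10111 XOR 10111 = 00000
Remainder = 0001 (nonzero — an error is detected).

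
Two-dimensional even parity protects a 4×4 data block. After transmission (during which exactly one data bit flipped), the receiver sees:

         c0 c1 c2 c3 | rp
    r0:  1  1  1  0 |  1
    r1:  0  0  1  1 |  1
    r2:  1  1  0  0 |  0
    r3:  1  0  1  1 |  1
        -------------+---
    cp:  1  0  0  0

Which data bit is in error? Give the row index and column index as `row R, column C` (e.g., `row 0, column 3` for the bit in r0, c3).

row 1, column 2

Recompute each row's even parity and compare to rp:
  r0: data parity 1, sent rp 1 → ok
  r1: data parity 0, sent rp 1 → mismatch
  r2: data parity 0, sent rp 0 → ok
  r3: data parity 1, sent rp 1 → ok
Recompute each column's even parity and compare to cp:
  c0: data parity 1, sent cp 1 → ok
  c1: data parity 0, sent cp 0 → ok
  c2: data parity 1, sent cp 0 → mismatch
  c3: data parity 0, sent cp 0 → ok
Exactly one row (r1) and one column (c2) fail → the flipped bit is at their intersection.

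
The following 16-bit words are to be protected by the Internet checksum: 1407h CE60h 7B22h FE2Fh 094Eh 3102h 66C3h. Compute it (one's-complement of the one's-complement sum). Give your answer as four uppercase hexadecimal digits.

One's-complement addition (fold any carry out of bit 15 back into bit 0):
  0x1407 + 0xCE60 = 0x0E267
  0xE267 + 0x7B22 = 0x15D89 → wrap carry → 0x5D8A
  0x5D8A + 0xFE2F = 0x15BB9 → wrap carry → 0x5BBA
  0x5BBA + 0x094E = 0x06508
  0x6508 + 0x3102 = 0x0960A
  0x960A + 0x66C3 = 0x0FCCD
One's-complement sum = 0xFCCD.
Checksum = ~0xFCCD & 0xFFFF = 0x0332.

0332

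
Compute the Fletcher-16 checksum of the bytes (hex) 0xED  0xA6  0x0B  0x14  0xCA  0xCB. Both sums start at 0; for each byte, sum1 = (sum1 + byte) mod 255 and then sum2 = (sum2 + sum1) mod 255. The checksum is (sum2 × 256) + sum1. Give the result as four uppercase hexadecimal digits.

Running sums (mod 255):
  after byte 0 (0xED): sum1=237, sum2=237
  after byte 1 (0xA6): sum1=148, sum2=130
  after byte 2 (0x0B): sum1=159, sum2=34
  after byte 3 (0x14): sum1=179, sum2=213
  after byte 4 (0xCA): sum1=126, sum2=84
  after byte 5 (0xCB): sum1=74, sum2=158
Checksum = sum2·256 + sum1 = 158·256 + 74 = 40522 = 0x9E4A.

9E4A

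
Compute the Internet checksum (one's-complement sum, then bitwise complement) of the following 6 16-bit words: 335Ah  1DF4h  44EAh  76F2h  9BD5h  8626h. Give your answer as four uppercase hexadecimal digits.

One's-complement addition (fold any carry out of bit 15 back into bit 0):
  0x335A + 0x1DF4 = 0x0514E
  0x514E + 0x44EA = 0x09638
  0x9638 + 0x76F2 = 0x10D2A → wrap carry → 0x0D2B
  0x0D2B + 0x9BD5 = 0x0A900
  0xA900 + 0x8626 = 0x12F26 → wrap carry → 0x2F27
One's-complement sum = 0x2F27.
Checksum = ~0x2F27 & 0xFFFF = 0xD0D8.

D0D8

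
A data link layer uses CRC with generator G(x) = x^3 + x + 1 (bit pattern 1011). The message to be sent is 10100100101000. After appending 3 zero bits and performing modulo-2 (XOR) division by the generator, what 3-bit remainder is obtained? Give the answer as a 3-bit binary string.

Append 3 zeros: 10100100101000000. Divide by 1011 (XOR where the leading bit is 1):
  pos 0: 1010 XOR 1011 = 0001
  pos 3: 1010 XOR 1011 = 0001
  pos 6: 1010 XOR 1011 = 0001
  pos 9: 1100 XOR 1011 = 0111
  pos 10: 1110 XOR 1011 = 0101
  pos 11: 1010 XOR 1011 = 0001
Remainder (last 3 bits) = 100. This is the CRC / FCS.

100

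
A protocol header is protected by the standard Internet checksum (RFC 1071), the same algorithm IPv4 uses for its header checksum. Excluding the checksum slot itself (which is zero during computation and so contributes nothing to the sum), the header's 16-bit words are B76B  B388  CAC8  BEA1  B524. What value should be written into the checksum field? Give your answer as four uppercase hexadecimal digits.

567C

One's-complement addition (fold any carry out of bit 15 back into bit 0):
  0xB76B + 0xB388 = 0x16AF3 → wrap carry → 0x6AF4
  0x6AF4 + 0xCAC8 = 0x135BC → wrap carry → 0x35BD
  0x35BD + 0xBEA1 = 0x0F45E
  0xF45E + 0xB524 = 0x1A982 → wrap carry → 0xA983
One's-complement sum = 0xA983.
Checksum = ~0xA983 & 0xFFFF = 0x567C.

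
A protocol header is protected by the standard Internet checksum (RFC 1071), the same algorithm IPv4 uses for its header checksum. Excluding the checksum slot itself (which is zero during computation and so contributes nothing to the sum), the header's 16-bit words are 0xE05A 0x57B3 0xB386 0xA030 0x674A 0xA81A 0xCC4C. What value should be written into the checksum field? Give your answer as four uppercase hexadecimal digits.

One's-complement addition (fold any carry out of bit 15 back into bit 0):
  0xE05A + 0x57B3 = 0x1380D → wrap carry → 0x380E
  0x380E + 0xB386 = 0x0EB94
  0xEB94 + 0xA030 = 0x18BC4 → wrap carry → 0x8BC5
  0x8BC5 + 0x674A = 0x0F30F
  0xF30F + 0xA81A = 0x19B29 → wrap carry → 0x9B2A
  0x9B2A + 0xCC4C = 0x16776 → wrap carry → 0x6777
One's-complement sum = 0x6777.
Checksum = ~0x6777 & 0xFFFF = 0x9888.

9888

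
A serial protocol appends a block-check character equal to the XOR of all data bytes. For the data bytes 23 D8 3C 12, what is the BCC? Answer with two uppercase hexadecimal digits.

XOR the bytes together:
  start with 0x23
  0x23 ⊕ 0xD8 = 0xFB
  0xFB ⊕ 0x3C = 0xC7
  0xC7 ⊕ 0x12 = 0xD5

D5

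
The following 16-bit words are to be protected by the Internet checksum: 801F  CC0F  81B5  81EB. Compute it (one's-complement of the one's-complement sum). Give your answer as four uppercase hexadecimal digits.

B02F

One's-complement addition (fold any carry out of bit 15 back into bit 0):
  0x801F + 0xCC0F = 0x14C2E → wrap carry → 0x4C2F
  0x4C2F + 0x81B5 = 0x0CDE4
  0xCDE4 + 0x81EB = 0x14FCF → wrap carry → 0x4FD0
One's-complement sum = 0x4FD0.
Checksum = ~0x4FD0 & 0xFFFF = 0xB02F.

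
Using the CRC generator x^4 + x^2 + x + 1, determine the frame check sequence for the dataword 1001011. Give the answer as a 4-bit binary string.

Append 4 zeros: 10010110000. Divide by 10111 (XOR where the leading bit is 1):
  pos 0: 10010 XOR 10111 = 00101
  pos 2: 10111 XOR 10111 = 00000
Remainder (last 4 bits) = 0000. This is the CRC / FCS.

0000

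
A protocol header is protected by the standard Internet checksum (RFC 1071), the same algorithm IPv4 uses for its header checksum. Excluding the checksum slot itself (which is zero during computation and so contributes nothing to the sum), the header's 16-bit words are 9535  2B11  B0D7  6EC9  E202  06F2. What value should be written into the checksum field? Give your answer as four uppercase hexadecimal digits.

One's-complement addition (fold any carry out of bit 15 back into bit 0):
  0x9535 + 0x2B11 = 0x0C046
  0xC046 + 0xB0D7 = 0x1711D → wrap carry → 0x711E
  0x711E + 0x6EC9 = 0x0DFE7
  0xDFE7 + 0xE202 = 0x1C1E9 → wrap carry → 0xC1EA
  0xC1EA + 0x06F2 = 0x0C8DC
One's-complement sum = 0xC8DC.
Checksum = ~0xC8DC & 0xFFFF = 0x3723.

3723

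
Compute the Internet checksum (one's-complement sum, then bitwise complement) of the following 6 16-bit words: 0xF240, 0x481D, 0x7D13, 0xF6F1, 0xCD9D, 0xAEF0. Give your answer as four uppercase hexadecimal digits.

D50D

One's-complement addition (fold any carry out of bit 15 back into bit 0):
  0xF240 + 0x481D = 0x13A5D → wrap carry → 0x3A5E
  0x3A5E + 0x7D13 = 0x0B771
  0xB771 + 0xF6F1 = 0x1AE62 → wrap carry → 0xAE63
  0xAE63 + 0xCD9D = 0x17C00 → wrap carry → 0x7C01
  0x7C01 + 0xAEF0 = 0x12AF1 → wrap carry → 0x2AF2
One's-complement sum = 0x2AF2.
Checksum = ~0x2AF2 & 0xFFFF = 0xD50D.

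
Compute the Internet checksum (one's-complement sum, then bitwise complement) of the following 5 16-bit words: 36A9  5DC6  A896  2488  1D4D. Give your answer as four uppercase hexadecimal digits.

8124

One's-complement addition (fold any carry out of bit 15 back into bit 0):
  0x36A9 + 0x5DC6 = 0x0946F
  0x946F + 0xA896 = 0x13D05 → wrap carry → 0x3D06
  0x3D06 + 0x2488 = 0x0618E
  0x618E + 0x1D4D = 0x07EDB
One's-complement sum = 0x7EDB.
Checksum = ~0x7EDB & 0xFFFF = 0x8124.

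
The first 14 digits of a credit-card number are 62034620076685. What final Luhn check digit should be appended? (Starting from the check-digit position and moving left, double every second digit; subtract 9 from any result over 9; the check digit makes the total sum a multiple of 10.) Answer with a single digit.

2

Partial digits right→left: 5 8 6 6 7 0 0 2 6 4 3 0 2 6
Double every second digit counting from the check-digit position (so the 1st, 3rd, 5th, ... of the partial from the right).
  doubled (with −9 where >9): 1 3 5 0 3 6 4 → sum 22
  kept as-is: 8 6 0 2 4 0 6 → sum 26
Total = 22 + 26 = 48.
Check digit = (10 − (48 mod 10)) mod 10 = 2.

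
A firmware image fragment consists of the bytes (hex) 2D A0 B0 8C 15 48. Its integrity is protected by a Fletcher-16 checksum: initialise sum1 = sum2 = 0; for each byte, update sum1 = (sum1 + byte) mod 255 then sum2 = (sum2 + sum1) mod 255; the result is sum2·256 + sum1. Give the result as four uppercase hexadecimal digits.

Running sums (mod 255):
  after byte 0 (2D): sum1=45, sum2=45
  after byte 1 (A0): sum1=205, sum2=250
  after byte 2 (B0): sum1=126, sum2=121
  after byte 3 (8C): sum1=11, sum2=132
  after byte 4 (15): sum1=32, sum2=164
  after byte 5 (48): sum1=104, sum2=13
Checksum = sum2·256 + sum1 = 13·256 + 104 = 3432 = 0x0D68.

0D68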